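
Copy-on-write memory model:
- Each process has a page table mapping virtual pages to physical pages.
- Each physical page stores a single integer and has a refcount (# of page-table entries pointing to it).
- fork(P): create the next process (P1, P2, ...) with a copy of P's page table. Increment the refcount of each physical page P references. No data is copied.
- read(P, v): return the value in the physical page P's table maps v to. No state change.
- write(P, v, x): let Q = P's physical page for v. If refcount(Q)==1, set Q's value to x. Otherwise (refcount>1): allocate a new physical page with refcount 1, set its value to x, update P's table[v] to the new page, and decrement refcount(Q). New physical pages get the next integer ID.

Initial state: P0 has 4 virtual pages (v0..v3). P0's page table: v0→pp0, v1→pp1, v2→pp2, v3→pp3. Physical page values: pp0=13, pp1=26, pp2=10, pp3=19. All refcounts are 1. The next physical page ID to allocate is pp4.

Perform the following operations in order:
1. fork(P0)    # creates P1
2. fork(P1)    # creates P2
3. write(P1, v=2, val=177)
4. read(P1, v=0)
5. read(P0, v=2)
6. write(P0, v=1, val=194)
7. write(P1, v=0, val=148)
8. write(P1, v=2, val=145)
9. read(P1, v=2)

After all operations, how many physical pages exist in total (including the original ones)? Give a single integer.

Answer: 7

Derivation:
Op 1: fork(P0) -> P1. 4 ppages; refcounts: pp0:2 pp1:2 pp2:2 pp3:2
Op 2: fork(P1) -> P2. 4 ppages; refcounts: pp0:3 pp1:3 pp2:3 pp3:3
Op 3: write(P1, v2, 177). refcount(pp2)=3>1 -> COPY to pp4. 5 ppages; refcounts: pp0:3 pp1:3 pp2:2 pp3:3 pp4:1
Op 4: read(P1, v0) -> 13. No state change.
Op 5: read(P0, v2) -> 10. No state change.
Op 6: write(P0, v1, 194). refcount(pp1)=3>1 -> COPY to pp5. 6 ppages; refcounts: pp0:3 pp1:2 pp2:2 pp3:3 pp4:1 pp5:1
Op 7: write(P1, v0, 148). refcount(pp0)=3>1 -> COPY to pp6. 7 ppages; refcounts: pp0:2 pp1:2 pp2:2 pp3:3 pp4:1 pp5:1 pp6:1
Op 8: write(P1, v2, 145). refcount(pp4)=1 -> write in place. 7 ppages; refcounts: pp0:2 pp1:2 pp2:2 pp3:3 pp4:1 pp5:1 pp6:1
Op 9: read(P1, v2) -> 145. No state change.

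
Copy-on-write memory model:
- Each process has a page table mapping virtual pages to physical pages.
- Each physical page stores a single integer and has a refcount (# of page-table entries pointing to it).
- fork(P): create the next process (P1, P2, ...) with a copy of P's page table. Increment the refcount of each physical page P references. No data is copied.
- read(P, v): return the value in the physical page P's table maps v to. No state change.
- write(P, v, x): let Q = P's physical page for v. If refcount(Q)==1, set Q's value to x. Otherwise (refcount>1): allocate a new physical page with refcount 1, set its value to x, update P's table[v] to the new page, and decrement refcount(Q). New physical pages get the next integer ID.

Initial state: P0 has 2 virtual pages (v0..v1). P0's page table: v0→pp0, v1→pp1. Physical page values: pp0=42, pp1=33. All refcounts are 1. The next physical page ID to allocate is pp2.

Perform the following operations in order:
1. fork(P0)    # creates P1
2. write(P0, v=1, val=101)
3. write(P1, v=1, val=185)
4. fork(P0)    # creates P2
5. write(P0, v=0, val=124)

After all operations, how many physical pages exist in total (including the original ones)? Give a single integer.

Op 1: fork(P0) -> P1. 2 ppages; refcounts: pp0:2 pp1:2
Op 2: write(P0, v1, 101). refcount(pp1)=2>1 -> COPY to pp2. 3 ppages; refcounts: pp0:2 pp1:1 pp2:1
Op 3: write(P1, v1, 185). refcount(pp1)=1 -> write in place. 3 ppages; refcounts: pp0:2 pp1:1 pp2:1
Op 4: fork(P0) -> P2. 3 ppages; refcounts: pp0:3 pp1:1 pp2:2
Op 5: write(P0, v0, 124). refcount(pp0)=3>1 -> COPY to pp3. 4 ppages; refcounts: pp0:2 pp1:1 pp2:2 pp3:1

Answer: 4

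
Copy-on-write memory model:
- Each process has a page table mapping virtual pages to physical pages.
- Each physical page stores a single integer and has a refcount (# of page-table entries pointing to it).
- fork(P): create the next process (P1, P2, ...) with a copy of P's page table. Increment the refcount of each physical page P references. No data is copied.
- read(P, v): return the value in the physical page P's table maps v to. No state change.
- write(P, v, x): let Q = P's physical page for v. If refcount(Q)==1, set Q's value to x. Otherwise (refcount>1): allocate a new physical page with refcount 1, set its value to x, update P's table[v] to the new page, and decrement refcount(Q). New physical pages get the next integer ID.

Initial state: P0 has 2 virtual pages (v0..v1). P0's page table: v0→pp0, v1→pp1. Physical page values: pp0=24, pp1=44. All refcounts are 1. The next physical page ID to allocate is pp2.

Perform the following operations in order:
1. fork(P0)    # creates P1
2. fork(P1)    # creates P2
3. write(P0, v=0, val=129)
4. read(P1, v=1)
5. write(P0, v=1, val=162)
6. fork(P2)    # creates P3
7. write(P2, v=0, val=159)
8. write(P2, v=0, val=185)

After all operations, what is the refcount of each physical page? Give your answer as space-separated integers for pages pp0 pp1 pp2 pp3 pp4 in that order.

Op 1: fork(P0) -> P1. 2 ppages; refcounts: pp0:2 pp1:2
Op 2: fork(P1) -> P2. 2 ppages; refcounts: pp0:3 pp1:3
Op 3: write(P0, v0, 129). refcount(pp0)=3>1 -> COPY to pp2. 3 ppages; refcounts: pp0:2 pp1:3 pp2:1
Op 4: read(P1, v1) -> 44. No state change.
Op 5: write(P0, v1, 162). refcount(pp1)=3>1 -> COPY to pp3. 4 ppages; refcounts: pp0:2 pp1:2 pp2:1 pp3:1
Op 6: fork(P2) -> P3. 4 ppages; refcounts: pp0:3 pp1:3 pp2:1 pp3:1
Op 7: write(P2, v0, 159). refcount(pp0)=3>1 -> COPY to pp4. 5 ppages; refcounts: pp0:2 pp1:3 pp2:1 pp3:1 pp4:1
Op 8: write(P2, v0, 185). refcount(pp4)=1 -> write in place. 5 ppages; refcounts: pp0:2 pp1:3 pp2:1 pp3:1 pp4:1

Answer: 2 3 1 1 1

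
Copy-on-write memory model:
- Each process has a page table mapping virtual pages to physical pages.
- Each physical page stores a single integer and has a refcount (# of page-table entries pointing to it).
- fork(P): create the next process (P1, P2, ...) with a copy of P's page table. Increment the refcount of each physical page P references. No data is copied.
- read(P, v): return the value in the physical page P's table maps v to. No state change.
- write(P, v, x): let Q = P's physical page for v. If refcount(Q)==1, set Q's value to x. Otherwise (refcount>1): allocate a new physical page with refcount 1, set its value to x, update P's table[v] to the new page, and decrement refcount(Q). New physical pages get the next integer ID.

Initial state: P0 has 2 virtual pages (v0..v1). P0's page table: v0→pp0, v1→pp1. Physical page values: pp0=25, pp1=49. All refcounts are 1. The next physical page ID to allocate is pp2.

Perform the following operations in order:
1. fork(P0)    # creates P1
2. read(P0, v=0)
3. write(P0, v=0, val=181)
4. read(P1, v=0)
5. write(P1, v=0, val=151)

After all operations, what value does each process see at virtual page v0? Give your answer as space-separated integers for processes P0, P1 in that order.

Answer: 181 151

Derivation:
Op 1: fork(P0) -> P1. 2 ppages; refcounts: pp0:2 pp1:2
Op 2: read(P0, v0) -> 25. No state change.
Op 3: write(P0, v0, 181). refcount(pp0)=2>1 -> COPY to pp2. 3 ppages; refcounts: pp0:1 pp1:2 pp2:1
Op 4: read(P1, v0) -> 25. No state change.
Op 5: write(P1, v0, 151). refcount(pp0)=1 -> write in place. 3 ppages; refcounts: pp0:1 pp1:2 pp2:1
P0: v0 -> pp2 = 181
P1: v0 -> pp0 = 151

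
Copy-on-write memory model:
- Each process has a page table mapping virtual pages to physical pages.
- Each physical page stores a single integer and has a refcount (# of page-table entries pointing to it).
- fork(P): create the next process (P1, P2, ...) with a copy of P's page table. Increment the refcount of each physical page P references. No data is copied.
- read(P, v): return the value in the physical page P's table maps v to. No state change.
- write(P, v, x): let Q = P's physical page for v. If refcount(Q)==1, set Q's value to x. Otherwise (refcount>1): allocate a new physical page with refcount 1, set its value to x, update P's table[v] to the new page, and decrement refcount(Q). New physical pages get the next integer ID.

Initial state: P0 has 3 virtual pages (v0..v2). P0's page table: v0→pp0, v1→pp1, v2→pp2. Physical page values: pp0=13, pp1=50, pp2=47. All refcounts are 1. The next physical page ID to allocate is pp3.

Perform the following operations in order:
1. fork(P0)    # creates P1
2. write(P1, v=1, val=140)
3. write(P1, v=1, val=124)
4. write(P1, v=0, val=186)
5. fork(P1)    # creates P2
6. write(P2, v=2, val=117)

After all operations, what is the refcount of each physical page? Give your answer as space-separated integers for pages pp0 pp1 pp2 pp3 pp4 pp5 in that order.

Answer: 1 1 2 2 2 1

Derivation:
Op 1: fork(P0) -> P1. 3 ppages; refcounts: pp0:2 pp1:2 pp2:2
Op 2: write(P1, v1, 140). refcount(pp1)=2>1 -> COPY to pp3. 4 ppages; refcounts: pp0:2 pp1:1 pp2:2 pp3:1
Op 3: write(P1, v1, 124). refcount(pp3)=1 -> write in place. 4 ppages; refcounts: pp0:2 pp1:1 pp2:2 pp3:1
Op 4: write(P1, v0, 186). refcount(pp0)=2>1 -> COPY to pp4. 5 ppages; refcounts: pp0:1 pp1:1 pp2:2 pp3:1 pp4:1
Op 5: fork(P1) -> P2. 5 ppages; refcounts: pp0:1 pp1:1 pp2:3 pp3:2 pp4:2
Op 6: write(P2, v2, 117). refcount(pp2)=3>1 -> COPY to pp5. 6 ppages; refcounts: pp0:1 pp1:1 pp2:2 pp3:2 pp4:2 pp5:1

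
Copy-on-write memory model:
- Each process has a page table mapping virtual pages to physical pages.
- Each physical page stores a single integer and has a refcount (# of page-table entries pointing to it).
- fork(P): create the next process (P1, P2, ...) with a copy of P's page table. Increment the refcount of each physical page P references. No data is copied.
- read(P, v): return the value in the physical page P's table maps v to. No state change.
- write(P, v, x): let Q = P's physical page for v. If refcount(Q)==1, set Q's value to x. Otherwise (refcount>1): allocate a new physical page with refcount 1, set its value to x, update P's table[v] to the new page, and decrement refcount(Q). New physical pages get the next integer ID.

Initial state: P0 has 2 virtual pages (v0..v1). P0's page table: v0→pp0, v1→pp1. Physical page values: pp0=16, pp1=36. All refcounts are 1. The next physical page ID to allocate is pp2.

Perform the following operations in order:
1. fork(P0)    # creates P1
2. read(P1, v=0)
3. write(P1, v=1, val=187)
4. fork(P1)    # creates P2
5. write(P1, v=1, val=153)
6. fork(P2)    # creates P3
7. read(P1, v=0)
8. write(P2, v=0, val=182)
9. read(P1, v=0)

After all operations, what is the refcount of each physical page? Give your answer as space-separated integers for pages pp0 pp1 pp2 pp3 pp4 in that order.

Op 1: fork(P0) -> P1. 2 ppages; refcounts: pp0:2 pp1:2
Op 2: read(P1, v0) -> 16. No state change.
Op 3: write(P1, v1, 187). refcount(pp1)=2>1 -> COPY to pp2. 3 ppages; refcounts: pp0:2 pp1:1 pp2:1
Op 4: fork(P1) -> P2. 3 ppages; refcounts: pp0:3 pp1:1 pp2:2
Op 5: write(P1, v1, 153). refcount(pp2)=2>1 -> COPY to pp3. 4 ppages; refcounts: pp0:3 pp1:1 pp2:1 pp3:1
Op 6: fork(P2) -> P3. 4 ppages; refcounts: pp0:4 pp1:1 pp2:2 pp3:1
Op 7: read(P1, v0) -> 16. No state change.
Op 8: write(P2, v0, 182). refcount(pp0)=4>1 -> COPY to pp4. 5 ppages; refcounts: pp0:3 pp1:1 pp2:2 pp3:1 pp4:1
Op 9: read(P1, v0) -> 16. No state change.

Answer: 3 1 2 1 1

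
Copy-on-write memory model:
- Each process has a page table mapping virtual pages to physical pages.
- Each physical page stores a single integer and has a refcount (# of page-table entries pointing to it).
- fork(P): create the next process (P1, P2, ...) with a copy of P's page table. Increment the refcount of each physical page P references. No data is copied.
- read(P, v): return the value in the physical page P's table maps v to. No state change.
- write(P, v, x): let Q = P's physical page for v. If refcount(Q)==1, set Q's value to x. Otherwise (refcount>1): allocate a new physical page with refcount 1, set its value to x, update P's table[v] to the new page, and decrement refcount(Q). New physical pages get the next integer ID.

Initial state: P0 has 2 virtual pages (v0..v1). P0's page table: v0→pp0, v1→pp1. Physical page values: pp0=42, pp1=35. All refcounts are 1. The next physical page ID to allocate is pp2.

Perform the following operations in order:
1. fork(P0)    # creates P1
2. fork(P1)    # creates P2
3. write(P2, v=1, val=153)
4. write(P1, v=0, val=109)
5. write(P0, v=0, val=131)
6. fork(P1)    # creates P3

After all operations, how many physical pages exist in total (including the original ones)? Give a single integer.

Answer: 5

Derivation:
Op 1: fork(P0) -> P1. 2 ppages; refcounts: pp0:2 pp1:2
Op 2: fork(P1) -> P2. 2 ppages; refcounts: pp0:3 pp1:3
Op 3: write(P2, v1, 153). refcount(pp1)=3>1 -> COPY to pp2. 3 ppages; refcounts: pp0:3 pp1:2 pp2:1
Op 4: write(P1, v0, 109). refcount(pp0)=3>1 -> COPY to pp3. 4 ppages; refcounts: pp0:2 pp1:2 pp2:1 pp3:1
Op 5: write(P0, v0, 131). refcount(pp0)=2>1 -> COPY to pp4. 5 ppages; refcounts: pp0:1 pp1:2 pp2:1 pp3:1 pp4:1
Op 6: fork(P1) -> P3. 5 ppages; refcounts: pp0:1 pp1:3 pp2:1 pp3:2 pp4:1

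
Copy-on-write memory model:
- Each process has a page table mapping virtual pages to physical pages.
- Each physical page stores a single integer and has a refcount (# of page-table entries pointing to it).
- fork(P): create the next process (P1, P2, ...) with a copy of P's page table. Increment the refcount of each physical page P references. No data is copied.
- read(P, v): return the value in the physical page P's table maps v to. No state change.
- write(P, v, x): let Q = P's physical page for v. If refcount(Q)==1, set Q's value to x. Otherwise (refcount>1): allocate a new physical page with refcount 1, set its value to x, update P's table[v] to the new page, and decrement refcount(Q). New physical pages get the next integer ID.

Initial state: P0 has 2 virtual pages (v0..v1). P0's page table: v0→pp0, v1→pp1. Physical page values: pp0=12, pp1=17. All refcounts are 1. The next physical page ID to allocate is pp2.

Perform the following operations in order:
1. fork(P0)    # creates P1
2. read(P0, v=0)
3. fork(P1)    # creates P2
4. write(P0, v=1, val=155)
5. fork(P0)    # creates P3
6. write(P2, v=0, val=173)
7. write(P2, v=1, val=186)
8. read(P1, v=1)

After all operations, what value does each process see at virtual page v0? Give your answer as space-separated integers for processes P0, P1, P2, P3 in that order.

Op 1: fork(P0) -> P1. 2 ppages; refcounts: pp0:2 pp1:2
Op 2: read(P0, v0) -> 12. No state change.
Op 3: fork(P1) -> P2. 2 ppages; refcounts: pp0:3 pp1:3
Op 4: write(P0, v1, 155). refcount(pp1)=3>1 -> COPY to pp2. 3 ppages; refcounts: pp0:3 pp1:2 pp2:1
Op 5: fork(P0) -> P3. 3 ppages; refcounts: pp0:4 pp1:2 pp2:2
Op 6: write(P2, v0, 173). refcount(pp0)=4>1 -> COPY to pp3. 4 ppages; refcounts: pp0:3 pp1:2 pp2:2 pp3:1
Op 7: write(P2, v1, 186). refcount(pp1)=2>1 -> COPY to pp4. 5 ppages; refcounts: pp0:3 pp1:1 pp2:2 pp3:1 pp4:1
Op 8: read(P1, v1) -> 17. No state change.
P0: v0 -> pp0 = 12
P1: v0 -> pp0 = 12
P2: v0 -> pp3 = 173
P3: v0 -> pp0 = 12

Answer: 12 12 173 12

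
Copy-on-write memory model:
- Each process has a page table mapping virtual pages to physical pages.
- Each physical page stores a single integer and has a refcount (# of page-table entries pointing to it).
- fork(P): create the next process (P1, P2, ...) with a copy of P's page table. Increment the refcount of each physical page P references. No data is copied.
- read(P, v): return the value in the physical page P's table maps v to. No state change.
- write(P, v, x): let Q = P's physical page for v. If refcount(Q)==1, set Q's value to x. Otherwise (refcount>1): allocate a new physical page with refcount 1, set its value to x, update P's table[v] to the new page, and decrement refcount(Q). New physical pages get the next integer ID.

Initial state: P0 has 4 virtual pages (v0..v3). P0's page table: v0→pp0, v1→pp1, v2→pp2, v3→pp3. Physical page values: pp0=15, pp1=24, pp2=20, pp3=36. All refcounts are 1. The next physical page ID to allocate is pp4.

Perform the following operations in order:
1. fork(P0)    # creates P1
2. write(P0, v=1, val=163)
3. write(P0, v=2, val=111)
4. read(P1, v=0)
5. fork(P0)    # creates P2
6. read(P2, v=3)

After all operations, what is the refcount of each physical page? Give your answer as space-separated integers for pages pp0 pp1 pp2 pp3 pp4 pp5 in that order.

Answer: 3 1 1 3 2 2

Derivation:
Op 1: fork(P0) -> P1. 4 ppages; refcounts: pp0:2 pp1:2 pp2:2 pp3:2
Op 2: write(P0, v1, 163). refcount(pp1)=2>1 -> COPY to pp4. 5 ppages; refcounts: pp0:2 pp1:1 pp2:2 pp3:2 pp4:1
Op 3: write(P0, v2, 111). refcount(pp2)=2>1 -> COPY to pp5. 6 ppages; refcounts: pp0:2 pp1:1 pp2:1 pp3:2 pp4:1 pp5:1
Op 4: read(P1, v0) -> 15. No state change.
Op 5: fork(P0) -> P2. 6 ppages; refcounts: pp0:3 pp1:1 pp2:1 pp3:3 pp4:2 pp5:2
Op 6: read(P2, v3) -> 36. No state change.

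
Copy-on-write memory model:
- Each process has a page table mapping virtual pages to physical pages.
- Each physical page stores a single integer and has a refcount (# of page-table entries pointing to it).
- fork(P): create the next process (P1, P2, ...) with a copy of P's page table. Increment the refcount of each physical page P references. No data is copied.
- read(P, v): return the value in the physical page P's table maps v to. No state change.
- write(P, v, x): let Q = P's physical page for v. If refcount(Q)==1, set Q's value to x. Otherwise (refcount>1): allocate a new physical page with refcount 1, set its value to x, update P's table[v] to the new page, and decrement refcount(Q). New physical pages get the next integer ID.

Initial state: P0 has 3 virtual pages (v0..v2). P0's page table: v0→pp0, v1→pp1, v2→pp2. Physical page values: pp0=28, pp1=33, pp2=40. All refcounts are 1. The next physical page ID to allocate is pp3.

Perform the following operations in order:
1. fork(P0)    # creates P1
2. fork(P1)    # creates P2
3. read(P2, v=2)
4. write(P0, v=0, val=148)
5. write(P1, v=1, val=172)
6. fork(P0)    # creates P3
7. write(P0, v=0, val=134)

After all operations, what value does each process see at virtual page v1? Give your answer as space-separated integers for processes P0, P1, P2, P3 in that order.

Op 1: fork(P0) -> P1. 3 ppages; refcounts: pp0:2 pp1:2 pp2:2
Op 2: fork(P1) -> P2. 3 ppages; refcounts: pp0:3 pp1:3 pp2:3
Op 3: read(P2, v2) -> 40. No state change.
Op 4: write(P0, v0, 148). refcount(pp0)=3>1 -> COPY to pp3. 4 ppages; refcounts: pp0:2 pp1:3 pp2:3 pp3:1
Op 5: write(P1, v1, 172). refcount(pp1)=3>1 -> COPY to pp4. 5 ppages; refcounts: pp0:2 pp1:2 pp2:3 pp3:1 pp4:1
Op 6: fork(P0) -> P3. 5 ppages; refcounts: pp0:2 pp1:3 pp2:4 pp3:2 pp4:1
Op 7: write(P0, v0, 134). refcount(pp3)=2>1 -> COPY to pp5. 6 ppages; refcounts: pp0:2 pp1:3 pp2:4 pp3:1 pp4:1 pp5:1
P0: v1 -> pp1 = 33
P1: v1 -> pp4 = 172
P2: v1 -> pp1 = 33
P3: v1 -> pp1 = 33

Answer: 33 172 33 33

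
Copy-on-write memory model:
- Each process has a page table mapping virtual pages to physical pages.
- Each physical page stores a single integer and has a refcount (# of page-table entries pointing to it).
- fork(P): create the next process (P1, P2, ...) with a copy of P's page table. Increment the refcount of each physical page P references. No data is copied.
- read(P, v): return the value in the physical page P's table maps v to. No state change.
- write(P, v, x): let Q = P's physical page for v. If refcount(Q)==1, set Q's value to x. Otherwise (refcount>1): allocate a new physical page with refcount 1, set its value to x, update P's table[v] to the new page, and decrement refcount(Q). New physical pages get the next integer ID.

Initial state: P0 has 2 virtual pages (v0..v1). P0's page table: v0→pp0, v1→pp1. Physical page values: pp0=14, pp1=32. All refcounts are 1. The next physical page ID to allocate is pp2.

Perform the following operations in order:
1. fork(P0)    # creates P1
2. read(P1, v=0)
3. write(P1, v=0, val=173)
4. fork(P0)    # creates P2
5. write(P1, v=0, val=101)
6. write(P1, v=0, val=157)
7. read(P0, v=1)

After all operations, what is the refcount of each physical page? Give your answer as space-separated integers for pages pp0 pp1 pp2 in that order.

Answer: 2 3 1

Derivation:
Op 1: fork(P0) -> P1. 2 ppages; refcounts: pp0:2 pp1:2
Op 2: read(P1, v0) -> 14. No state change.
Op 3: write(P1, v0, 173). refcount(pp0)=2>1 -> COPY to pp2. 3 ppages; refcounts: pp0:1 pp1:2 pp2:1
Op 4: fork(P0) -> P2. 3 ppages; refcounts: pp0:2 pp1:3 pp2:1
Op 5: write(P1, v0, 101). refcount(pp2)=1 -> write in place. 3 ppages; refcounts: pp0:2 pp1:3 pp2:1
Op 6: write(P1, v0, 157). refcount(pp2)=1 -> write in place. 3 ppages; refcounts: pp0:2 pp1:3 pp2:1
Op 7: read(P0, v1) -> 32. No state change.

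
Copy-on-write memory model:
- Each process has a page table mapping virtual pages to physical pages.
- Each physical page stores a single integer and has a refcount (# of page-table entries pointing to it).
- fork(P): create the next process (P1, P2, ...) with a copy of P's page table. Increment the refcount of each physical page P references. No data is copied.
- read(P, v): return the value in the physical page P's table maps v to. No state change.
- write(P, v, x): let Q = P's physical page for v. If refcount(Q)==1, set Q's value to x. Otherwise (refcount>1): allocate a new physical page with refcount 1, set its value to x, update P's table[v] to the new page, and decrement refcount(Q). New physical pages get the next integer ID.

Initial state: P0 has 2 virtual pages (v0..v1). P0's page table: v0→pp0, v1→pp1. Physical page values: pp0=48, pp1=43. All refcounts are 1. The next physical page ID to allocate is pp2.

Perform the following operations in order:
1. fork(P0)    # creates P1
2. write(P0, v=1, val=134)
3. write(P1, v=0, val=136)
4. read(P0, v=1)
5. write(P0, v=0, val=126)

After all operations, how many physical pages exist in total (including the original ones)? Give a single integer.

Op 1: fork(P0) -> P1. 2 ppages; refcounts: pp0:2 pp1:2
Op 2: write(P0, v1, 134). refcount(pp1)=2>1 -> COPY to pp2. 3 ppages; refcounts: pp0:2 pp1:1 pp2:1
Op 3: write(P1, v0, 136). refcount(pp0)=2>1 -> COPY to pp3. 4 ppages; refcounts: pp0:1 pp1:1 pp2:1 pp3:1
Op 4: read(P0, v1) -> 134. No state change.
Op 5: write(P0, v0, 126). refcount(pp0)=1 -> write in place. 4 ppages; refcounts: pp0:1 pp1:1 pp2:1 pp3:1

Answer: 4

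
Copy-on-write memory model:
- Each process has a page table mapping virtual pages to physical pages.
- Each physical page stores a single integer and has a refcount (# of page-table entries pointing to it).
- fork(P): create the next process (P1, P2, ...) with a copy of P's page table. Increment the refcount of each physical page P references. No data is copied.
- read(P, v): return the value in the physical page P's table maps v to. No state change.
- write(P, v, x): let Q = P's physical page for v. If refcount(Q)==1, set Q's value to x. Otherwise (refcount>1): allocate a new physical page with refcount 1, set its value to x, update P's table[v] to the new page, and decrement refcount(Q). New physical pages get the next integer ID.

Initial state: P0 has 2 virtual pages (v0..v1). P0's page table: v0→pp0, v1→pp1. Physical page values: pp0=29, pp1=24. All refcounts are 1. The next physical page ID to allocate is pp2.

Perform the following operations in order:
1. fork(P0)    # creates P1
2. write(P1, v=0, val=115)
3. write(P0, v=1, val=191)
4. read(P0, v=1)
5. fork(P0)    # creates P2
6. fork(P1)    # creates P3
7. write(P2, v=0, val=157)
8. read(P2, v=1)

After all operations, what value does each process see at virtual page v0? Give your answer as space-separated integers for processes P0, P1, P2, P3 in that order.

Op 1: fork(P0) -> P1. 2 ppages; refcounts: pp0:2 pp1:2
Op 2: write(P1, v0, 115). refcount(pp0)=2>1 -> COPY to pp2. 3 ppages; refcounts: pp0:1 pp1:2 pp2:1
Op 3: write(P0, v1, 191). refcount(pp1)=2>1 -> COPY to pp3. 4 ppages; refcounts: pp0:1 pp1:1 pp2:1 pp3:1
Op 4: read(P0, v1) -> 191. No state change.
Op 5: fork(P0) -> P2. 4 ppages; refcounts: pp0:2 pp1:1 pp2:1 pp3:2
Op 6: fork(P1) -> P3. 4 ppages; refcounts: pp0:2 pp1:2 pp2:2 pp3:2
Op 7: write(P2, v0, 157). refcount(pp0)=2>1 -> COPY to pp4. 5 ppages; refcounts: pp0:1 pp1:2 pp2:2 pp3:2 pp4:1
Op 8: read(P2, v1) -> 191. No state change.
P0: v0 -> pp0 = 29
P1: v0 -> pp2 = 115
P2: v0 -> pp4 = 157
P3: v0 -> pp2 = 115

Answer: 29 115 157 115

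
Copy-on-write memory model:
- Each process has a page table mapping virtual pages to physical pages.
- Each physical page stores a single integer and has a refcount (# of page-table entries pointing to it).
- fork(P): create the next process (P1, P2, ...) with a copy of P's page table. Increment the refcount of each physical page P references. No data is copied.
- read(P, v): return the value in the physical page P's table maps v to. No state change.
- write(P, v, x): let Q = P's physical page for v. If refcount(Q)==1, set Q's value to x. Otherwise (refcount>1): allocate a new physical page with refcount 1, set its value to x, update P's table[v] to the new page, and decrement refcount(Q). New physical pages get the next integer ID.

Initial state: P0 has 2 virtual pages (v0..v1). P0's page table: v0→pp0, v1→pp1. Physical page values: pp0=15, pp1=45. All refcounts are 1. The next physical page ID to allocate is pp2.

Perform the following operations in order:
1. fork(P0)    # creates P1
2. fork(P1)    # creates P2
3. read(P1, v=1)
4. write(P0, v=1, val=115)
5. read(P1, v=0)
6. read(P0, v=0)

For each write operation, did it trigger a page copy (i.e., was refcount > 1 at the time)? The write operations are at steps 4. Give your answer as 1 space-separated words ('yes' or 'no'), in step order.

Op 1: fork(P0) -> P1. 2 ppages; refcounts: pp0:2 pp1:2
Op 2: fork(P1) -> P2. 2 ppages; refcounts: pp0:3 pp1:3
Op 3: read(P1, v1) -> 45. No state change.
Op 4: write(P0, v1, 115). refcount(pp1)=3>1 -> COPY to pp2. 3 ppages; refcounts: pp0:3 pp1:2 pp2:1
Op 5: read(P1, v0) -> 15. No state change.
Op 6: read(P0, v0) -> 15. No state change.

yes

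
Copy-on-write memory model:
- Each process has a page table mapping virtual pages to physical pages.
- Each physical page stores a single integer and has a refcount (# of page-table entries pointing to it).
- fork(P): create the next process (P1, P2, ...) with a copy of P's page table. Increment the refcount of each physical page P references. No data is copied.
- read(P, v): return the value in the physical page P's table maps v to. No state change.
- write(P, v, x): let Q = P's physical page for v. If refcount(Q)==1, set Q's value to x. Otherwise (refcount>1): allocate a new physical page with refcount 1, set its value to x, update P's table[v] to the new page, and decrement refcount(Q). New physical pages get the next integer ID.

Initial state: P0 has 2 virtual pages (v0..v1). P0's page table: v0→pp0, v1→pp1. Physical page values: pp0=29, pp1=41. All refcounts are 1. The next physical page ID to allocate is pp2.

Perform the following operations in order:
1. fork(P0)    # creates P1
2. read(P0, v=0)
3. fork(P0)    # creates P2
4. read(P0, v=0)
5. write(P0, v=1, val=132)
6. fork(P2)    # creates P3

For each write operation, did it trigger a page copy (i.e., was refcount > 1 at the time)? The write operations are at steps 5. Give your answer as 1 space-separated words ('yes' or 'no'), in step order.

Op 1: fork(P0) -> P1. 2 ppages; refcounts: pp0:2 pp1:2
Op 2: read(P0, v0) -> 29. No state change.
Op 3: fork(P0) -> P2. 2 ppages; refcounts: pp0:3 pp1:3
Op 4: read(P0, v0) -> 29. No state change.
Op 5: write(P0, v1, 132). refcount(pp1)=3>1 -> COPY to pp2. 3 ppages; refcounts: pp0:3 pp1:2 pp2:1
Op 6: fork(P2) -> P3. 3 ppages; refcounts: pp0:4 pp1:3 pp2:1

yes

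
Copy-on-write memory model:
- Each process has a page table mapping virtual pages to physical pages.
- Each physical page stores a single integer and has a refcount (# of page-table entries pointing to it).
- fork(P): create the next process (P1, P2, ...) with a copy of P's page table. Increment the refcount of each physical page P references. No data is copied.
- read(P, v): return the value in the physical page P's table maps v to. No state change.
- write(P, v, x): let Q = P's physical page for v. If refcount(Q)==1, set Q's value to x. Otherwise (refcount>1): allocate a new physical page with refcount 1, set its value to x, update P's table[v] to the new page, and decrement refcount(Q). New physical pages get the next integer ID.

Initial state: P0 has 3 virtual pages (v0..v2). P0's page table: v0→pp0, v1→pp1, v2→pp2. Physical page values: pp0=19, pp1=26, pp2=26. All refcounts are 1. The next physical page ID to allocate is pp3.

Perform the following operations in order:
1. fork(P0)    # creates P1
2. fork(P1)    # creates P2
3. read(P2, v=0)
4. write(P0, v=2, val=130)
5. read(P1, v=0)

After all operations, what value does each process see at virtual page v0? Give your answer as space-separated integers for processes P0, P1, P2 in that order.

Answer: 19 19 19

Derivation:
Op 1: fork(P0) -> P1. 3 ppages; refcounts: pp0:2 pp1:2 pp2:2
Op 2: fork(P1) -> P2. 3 ppages; refcounts: pp0:3 pp1:3 pp2:3
Op 3: read(P2, v0) -> 19. No state change.
Op 4: write(P0, v2, 130). refcount(pp2)=3>1 -> COPY to pp3. 4 ppages; refcounts: pp0:3 pp1:3 pp2:2 pp3:1
Op 5: read(P1, v0) -> 19. No state change.
P0: v0 -> pp0 = 19
P1: v0 -> pp0 = 19
P2: v0 -> pp0 = 19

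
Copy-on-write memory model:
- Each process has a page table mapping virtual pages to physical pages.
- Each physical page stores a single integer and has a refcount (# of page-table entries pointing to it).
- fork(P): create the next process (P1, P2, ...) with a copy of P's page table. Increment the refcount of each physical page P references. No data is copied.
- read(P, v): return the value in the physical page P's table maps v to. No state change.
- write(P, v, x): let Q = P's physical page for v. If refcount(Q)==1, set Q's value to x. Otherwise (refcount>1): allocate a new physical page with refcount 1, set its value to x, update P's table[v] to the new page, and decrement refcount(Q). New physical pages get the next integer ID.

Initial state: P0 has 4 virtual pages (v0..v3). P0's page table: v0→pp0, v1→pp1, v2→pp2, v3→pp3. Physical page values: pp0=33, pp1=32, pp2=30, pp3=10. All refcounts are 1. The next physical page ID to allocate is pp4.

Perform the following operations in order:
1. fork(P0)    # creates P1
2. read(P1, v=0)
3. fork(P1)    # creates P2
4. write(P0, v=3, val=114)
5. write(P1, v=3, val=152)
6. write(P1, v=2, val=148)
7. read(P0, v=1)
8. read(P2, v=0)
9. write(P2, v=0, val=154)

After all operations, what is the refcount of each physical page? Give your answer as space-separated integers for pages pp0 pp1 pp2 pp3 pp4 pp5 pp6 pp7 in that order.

Op 1: fork(P0) -> P1. 4 ppages; refcounts: pp0:2 pp1:2 pp2:2 pp3:2
Op 2: read(P1, v0) -> 33. No state change.
Op 3: fork(P1) -> P2. 4 ppages; refcounts: pp0:3 pp1:3 pp2:3 pp3:3
Op 4: write(P0, v3, 114). refcount(pp3)=3>1 -> COPY to pp4. 5 ppages; refcounts: pp0:3 pp1:3 pp2:3 pp3:2 pp4:1
Op 5: write(P1, v3, 152). refcount(pp3)=2>1 -> COPY to pp5. 6 ppages; refcounts: pp0:3 pp1:3 pp2:3 pp3:1 pp4:1 pp5:1
Op 6: write(P1, v2, 148). refcount(pp2)=3>1 -> COPY to pp6. 7 ppages; refcounts: pp0:3 pp1:3 pp2:2 pp3:1 pp4:1 pp5:1 pp6:1
Op 7: read(P0, v1) -> 32. No state change.
Op 8: read(P2, v0) -> 33. No state change.
Op 9: write(P2, v0, 154). refcount(pp0)=3>1 -> COPY to pp7. 8 ppages; refcounts: pp0:2 pp1:3 pp2:2 pp3:1 pp4:1 pp5:1 pp6:1 pp7:1

Answer: 2 3 2 1 1 1 1 1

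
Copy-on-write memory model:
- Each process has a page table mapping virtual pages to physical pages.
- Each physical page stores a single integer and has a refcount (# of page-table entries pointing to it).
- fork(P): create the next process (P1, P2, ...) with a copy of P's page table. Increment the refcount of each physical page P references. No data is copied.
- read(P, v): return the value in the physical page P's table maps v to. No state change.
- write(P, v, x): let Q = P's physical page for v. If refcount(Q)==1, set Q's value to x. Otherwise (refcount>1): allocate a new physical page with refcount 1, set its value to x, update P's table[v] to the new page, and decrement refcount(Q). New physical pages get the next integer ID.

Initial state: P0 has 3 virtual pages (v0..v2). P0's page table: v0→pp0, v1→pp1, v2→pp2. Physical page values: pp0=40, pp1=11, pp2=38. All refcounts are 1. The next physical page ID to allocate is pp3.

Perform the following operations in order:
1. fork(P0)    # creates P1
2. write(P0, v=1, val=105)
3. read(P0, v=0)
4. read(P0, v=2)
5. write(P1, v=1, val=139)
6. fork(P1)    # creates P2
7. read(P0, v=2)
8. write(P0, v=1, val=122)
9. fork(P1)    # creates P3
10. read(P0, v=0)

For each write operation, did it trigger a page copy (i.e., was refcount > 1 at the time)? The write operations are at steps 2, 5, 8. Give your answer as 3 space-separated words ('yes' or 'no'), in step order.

Op 1: fork(P0) -> P1. 3 ppages; refcounts: pp0:2 pp1:2 pp2:2
Op 2: write(P0, v1, 105). refcount(pp1)=2>1 -> COPY to pp3. 4 ppages; refcounts: pp0:2 pp1:1 pp2:2 pp3:1
Op 3: read(P0, v0) -> 40. No state change.
Op 4: read(P0, v2) -> 38. No state change.
Op 5: write(P1, v1, 139). refcount(pp1)=1 -> write in place. 4 ppages; refcounts: pp0:2 pp1:1 pp2:2 pp3:1
Op 6: fork(P1) -> P2. 4 ppages; refcounts: pp0:3 pp1:2 pp2:3 pp3:1
Op 7: read(P0, v2) -> 38. No state change.
Op 8: write(P0, v1, 122). refcount(pp3)=1 -> write in place. 4 ppages; refcounts: pp0:3 pp1:2 pp2:3 pp3:1
Op 9: fork(P1) -> P3. 4 ppages; refcounts: pp0:4 pp1:3 pp2:4 pp3:1
Op 10: read(P0, v0) -> 40. No state change.

yes no no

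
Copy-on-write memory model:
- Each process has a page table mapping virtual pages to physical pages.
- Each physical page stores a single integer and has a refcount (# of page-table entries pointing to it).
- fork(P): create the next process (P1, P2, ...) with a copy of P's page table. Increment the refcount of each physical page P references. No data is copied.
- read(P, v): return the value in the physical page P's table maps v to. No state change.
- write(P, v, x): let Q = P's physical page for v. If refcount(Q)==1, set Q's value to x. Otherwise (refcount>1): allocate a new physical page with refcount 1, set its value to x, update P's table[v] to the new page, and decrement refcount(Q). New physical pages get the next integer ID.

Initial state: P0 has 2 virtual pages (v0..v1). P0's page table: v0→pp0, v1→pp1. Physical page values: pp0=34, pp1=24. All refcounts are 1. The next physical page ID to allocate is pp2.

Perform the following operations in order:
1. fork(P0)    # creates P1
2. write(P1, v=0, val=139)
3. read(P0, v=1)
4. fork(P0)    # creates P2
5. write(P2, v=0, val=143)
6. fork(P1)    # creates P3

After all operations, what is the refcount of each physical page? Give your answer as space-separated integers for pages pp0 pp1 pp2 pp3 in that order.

Answer: 1 4 2 1

Derivation:
Op 1: fork(P0) -> P1. 2 ppages; refcounts: pp0:2 pp1:2
Op 2: write(P1, v0, 139). refcount(pp0)=2>1 -> COPY to pp2. 3 ppages; refcounts: pp0:1 pp1:2 pp2:1
Op 3: read(P0, v1) -> 24. No state change.
Op 4: fork(P0) -> P2. 3 ppages; refcounts: pp0:2 pp1:3 pp2:1
Op 5: write(P2, v0, 143). refcount(pp0)=2>1 -> COPY to pp3. 4 ppages; refcounts: pp0:1 pp1:3 pp2:1 pp3:1
Op 6: fork(P1) -> P3. 4 ppages; refcounts: pp0:1 pp1:4 pp2:2 pp3:1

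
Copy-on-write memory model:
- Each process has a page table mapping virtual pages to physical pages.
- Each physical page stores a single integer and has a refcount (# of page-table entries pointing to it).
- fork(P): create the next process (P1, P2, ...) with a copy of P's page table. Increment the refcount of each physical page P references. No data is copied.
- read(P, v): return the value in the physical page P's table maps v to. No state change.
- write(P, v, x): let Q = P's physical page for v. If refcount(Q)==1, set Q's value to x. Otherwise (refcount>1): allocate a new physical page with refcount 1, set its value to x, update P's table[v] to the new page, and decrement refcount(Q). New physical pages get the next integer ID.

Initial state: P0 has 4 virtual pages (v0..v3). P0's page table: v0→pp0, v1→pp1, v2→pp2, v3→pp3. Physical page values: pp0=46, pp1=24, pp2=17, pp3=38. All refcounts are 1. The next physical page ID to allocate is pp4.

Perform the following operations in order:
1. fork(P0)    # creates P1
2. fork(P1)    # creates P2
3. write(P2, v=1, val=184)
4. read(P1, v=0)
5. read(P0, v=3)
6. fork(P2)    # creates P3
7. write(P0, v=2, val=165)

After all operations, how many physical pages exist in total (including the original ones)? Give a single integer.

Op 1: fork(P0) -> P1. 4 ppages; refcounts: pp0:2 pp1:2 pp2:2 pp3:2
Op 2: fork(P1) -> P2. 4 ppages; refcounts: pp0:3 pp1:3 pp2:3 pp3:3
Op 3: write(P2, v1, 184). refcount(pp1)=3>1 -> COPY to pp4. 5 ppages; refcounts: pp0:3 pp1:2 pp2:3 pp3:3 pp4:1
Op 4: read(P1, v0) -> 46. No state change.
Op 5: read(P0, v3) -> 38. No state change.
Op 6: fork(P2) -> P3. 5 ppages; refcounts: pp0:4 pp1:2 pp2:4 pp3:4 pp4:2
Op 7: write(P0, v2, 165). refcount(pp2)=4>1 -> COPY to pp5. 6 ppages; refcounts: pp0:4 pp1:2 pp2:3 pp3:4 pp4:2 pp5:1

Answer: 6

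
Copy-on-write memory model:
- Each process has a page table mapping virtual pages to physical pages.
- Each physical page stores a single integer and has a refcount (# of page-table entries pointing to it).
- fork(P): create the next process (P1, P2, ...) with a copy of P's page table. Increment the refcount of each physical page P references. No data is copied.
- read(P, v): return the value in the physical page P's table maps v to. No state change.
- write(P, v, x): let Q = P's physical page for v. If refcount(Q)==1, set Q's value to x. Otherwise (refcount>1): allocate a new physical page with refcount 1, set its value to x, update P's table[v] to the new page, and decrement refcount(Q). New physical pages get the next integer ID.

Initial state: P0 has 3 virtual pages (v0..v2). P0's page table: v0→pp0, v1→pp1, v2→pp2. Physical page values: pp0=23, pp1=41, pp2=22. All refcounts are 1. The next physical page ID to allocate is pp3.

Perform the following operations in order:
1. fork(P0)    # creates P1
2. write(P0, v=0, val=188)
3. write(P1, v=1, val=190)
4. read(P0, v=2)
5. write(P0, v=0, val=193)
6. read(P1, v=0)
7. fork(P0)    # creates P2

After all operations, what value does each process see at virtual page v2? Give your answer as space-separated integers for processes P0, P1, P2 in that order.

Answer: 22 22 22

Derivation:
Op 1: fork(P0) -> P1. 3 ppages; refcounts: pp0:2 pp1:2 pp2:2
Op 2: write(P0, v0, 188). refcount(pp0)=2>1 -> COPY to pp3. 4 ppages; refcounts: pp0:1 pp1:2 pp2:2 pp3:1
Op 3: write(P1, v1, 190). refcount(pp1)=2>1 -> COPY to pp4. 5 ppages; refcounts: pp0:1 pp1:1 pp2:2 pp3:1 pp4:1
Op 4: read(P0, v2) -> 22. No state change.
Op 5: write(P0, v0, 193). refcount(pp3)=1 -> write in place. 5 ppages; refcounts: pp0:1 pp1:1 pp2:2 pp3:1 pp4:1
Op 6: read(P1, v0) -> 23. No state change.
Op 7: fork(P0) -> P2. 5 ppages; refcounts: pp0:1 pp1:2 pp2:3 pp3:2 pp4:1
P0: v2 -> pp2 = 22
P1: v2 -> pp2 = 22
P2: v2 -> pp2 = 22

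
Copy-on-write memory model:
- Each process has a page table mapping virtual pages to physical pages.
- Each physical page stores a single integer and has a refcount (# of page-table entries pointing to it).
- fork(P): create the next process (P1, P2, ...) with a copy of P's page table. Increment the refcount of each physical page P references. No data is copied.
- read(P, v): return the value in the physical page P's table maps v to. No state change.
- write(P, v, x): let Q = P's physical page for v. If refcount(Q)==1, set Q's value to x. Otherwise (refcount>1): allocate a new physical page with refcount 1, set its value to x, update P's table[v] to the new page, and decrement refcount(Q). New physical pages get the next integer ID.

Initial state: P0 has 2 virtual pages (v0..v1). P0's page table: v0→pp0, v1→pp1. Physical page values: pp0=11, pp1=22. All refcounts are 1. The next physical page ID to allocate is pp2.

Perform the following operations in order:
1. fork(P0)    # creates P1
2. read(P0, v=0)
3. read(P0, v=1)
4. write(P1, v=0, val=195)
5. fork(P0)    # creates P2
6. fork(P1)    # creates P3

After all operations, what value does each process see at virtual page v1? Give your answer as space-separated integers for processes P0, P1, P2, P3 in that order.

Op 1: fork(P0) -> P1. 2 ppages; refcounts: pp0:2 pp1:2
Op 2: read(P0, v0) -> 11. No state change.
Op 3: read(P0, v1) -> 22. No state change.
Op 4: write(P1, v0, 195). refcount(pp0)=2>1 -> COPY to pp2. 3 ppages; refcounts: pp0:1 pp1:2 pp2:1
Op 5: fork(P0) -> P2. 3 ppages; refcounts: pp0:2 pp1:3 pp2:1
Op 6: fork(P1) -> P3. 3 ppages; refcounts: pp0:2 pp1:4 pp2:2
P0: v1 -> pp1 = 22
P1: v1 -> pp1 = 22
P2: v1 -> pp1 = 22
P3: v1 -> pp1 = 22

Answer: 22 22 22 22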